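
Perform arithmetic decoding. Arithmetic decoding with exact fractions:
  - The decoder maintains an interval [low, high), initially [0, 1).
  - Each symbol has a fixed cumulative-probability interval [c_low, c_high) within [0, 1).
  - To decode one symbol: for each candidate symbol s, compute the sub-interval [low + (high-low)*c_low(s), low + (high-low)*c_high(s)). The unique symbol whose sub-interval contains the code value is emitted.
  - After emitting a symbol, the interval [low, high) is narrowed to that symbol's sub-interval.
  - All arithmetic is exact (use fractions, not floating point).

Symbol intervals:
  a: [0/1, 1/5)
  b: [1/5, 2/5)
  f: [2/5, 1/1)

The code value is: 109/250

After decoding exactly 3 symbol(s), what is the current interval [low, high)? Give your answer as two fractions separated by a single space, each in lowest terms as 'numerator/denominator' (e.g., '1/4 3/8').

Answer: 53/125 56/125

Derivation:
Step 1: interval [0/1, 1/1), width = 1/1 - 0/1 = 1/1
  'a': [0/1 + 1/1*0/1, 0/1 + 1/1*1/5) = [0/1, 1/5)
  'b': [0/1 + 1/1*1/5, 0/1 + 1/1*2/5) = [1/5, 2/5)
  'f': [0/1 + 1/1*2/5, 0/1 + 1/1*1/1) = [2/5, 1/1) <- contains code 109/250
  emit 'f', narrow to [2/5, 1/1)
Step 2: interval [2/5, 1/1), width = 1/1 - 2/5 = 3/5
  'a': [2/5 + 3/5*0/1, 2/5 + 3/5*1/5) = [2/5, 13/25) <- contains code 109/250
  'b': [2/5 + 3/5*1/5, 2/5 + 3/5*2/5) = [13/25, 16/25)
  'f': [2/5 + 3/5*2/5, 2/5 + 3/5*1/1) = [16/25, 1/1)
  emit 'a', narrow to [2/5, 13/25)
Step 3: interval [2/5, 13/25), width = 13/25 - 2/5 = 3/25
  'a': [2/5 + 3/25*0/1, 2/5 + 3/25*1/5) = [2/5, 53/125)
  'b': [2/5 + 3/25*1/5, 2/5 + 3/25*2/5) = [53/125, 56/125) <- contains code 109/250
  'f': [2/5 + 3/25*2/5, 2/5 + 3/25*1/1) = [56/125, 13/25)
  emit 'b', narrow to [53/125, 56/125)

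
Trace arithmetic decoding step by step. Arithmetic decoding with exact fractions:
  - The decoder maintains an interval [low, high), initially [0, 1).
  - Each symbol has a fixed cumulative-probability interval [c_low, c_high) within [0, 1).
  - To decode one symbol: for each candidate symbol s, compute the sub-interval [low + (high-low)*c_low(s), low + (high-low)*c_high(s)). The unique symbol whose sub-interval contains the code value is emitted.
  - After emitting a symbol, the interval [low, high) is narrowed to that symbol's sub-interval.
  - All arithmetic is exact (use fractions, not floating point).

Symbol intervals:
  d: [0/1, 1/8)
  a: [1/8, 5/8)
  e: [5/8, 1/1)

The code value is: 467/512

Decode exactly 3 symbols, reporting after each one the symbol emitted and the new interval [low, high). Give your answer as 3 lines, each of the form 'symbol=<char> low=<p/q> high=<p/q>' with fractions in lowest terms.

Answer: symbol=e low=5/8 high=1/1
symbol=e low=55/64 high=1/1
symbol=a low=449/512 high=485/512

Derivation:
Step 1: interval [0/1, 1/1), width = 1/1 - 0/1 = 1/1
  'd': [0/1 + 1/1*0/1, 0/1 + 1/1*1/8) = [0/1, 1/8)
  'a': [0/1 + 1/1*1/8, 0/1 + 1/1*5/8) = [1/8, 5/8)
  'e': [0/1 + 1/1*5/8, 0/1 + 1/1*1/1) = [5/8, 1/1) <- contains code 467/512
  emit 'e', narrow to [5/8, 1/1)
Step 2: interval [5/8, 1/1), width = 1/1 - 5/8 = 3/8
  'd': [5/8 + 3/8*0/1, 5/8 + 3/8*1/8) = [5/8, 43/64)
  'a': [5/8 + 3/8*1/8, 5/8 + 3/8*5/8) = [43/64, 55/64)
  'e': [5/8 + 3/8*5/8, 5/8 + 3/8*1/1) = [55/64, 1/1) <- contains code 467/512
  emit 'e', narrow to [55/64, 1/1)
Step 3: interval [55/64, 1/1), width = 1/1 - 55/64 = 9/64
  'd': [55/64 + 9/64*0/1, 55/64 + 9/64*1/8) = [55/64, 449/512)
  'a': [55/64 + 9/64*1/8, 55/64 + 9/64*5/8) = [449/512, 485/512) <- contains code 467/512
  'e': [55/64 + 9/64*5/8, 55/64 + 9/64*1/1) = [485/512, 1/1)
  emit 'a', narrow to [449/512, 485/512)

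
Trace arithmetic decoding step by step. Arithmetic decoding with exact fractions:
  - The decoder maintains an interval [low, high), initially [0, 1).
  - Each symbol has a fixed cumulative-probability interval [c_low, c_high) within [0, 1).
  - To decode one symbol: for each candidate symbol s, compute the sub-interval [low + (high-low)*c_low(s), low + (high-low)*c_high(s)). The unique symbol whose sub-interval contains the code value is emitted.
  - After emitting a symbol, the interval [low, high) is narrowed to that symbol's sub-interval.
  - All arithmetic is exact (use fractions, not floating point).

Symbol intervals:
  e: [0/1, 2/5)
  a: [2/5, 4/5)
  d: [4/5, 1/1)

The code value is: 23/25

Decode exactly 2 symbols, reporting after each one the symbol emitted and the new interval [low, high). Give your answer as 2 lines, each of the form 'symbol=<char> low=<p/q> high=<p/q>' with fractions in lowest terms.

Step 1: interval [0/1, 1/1), width = 1/1 - 0/1 = 1/1
  'e': [0/1 + 1/1*0/1, 0/1 + 1/1*2/5) = [0/1, 2/5)
  'a': [0/1 + 1/1*2/5, 0/1 + 1/1*4/5) = [2/5, 4/5)
  'd': [0/1 + 1/1*4/5, 0/1 + 1/1*1/1) = [4/5, 1/1) <- contains code 23/25
  emit 'd', narrow to [4/5, 1/1)
Step 2: interval [4/5, 1/1), width = 1/1 - 4/5 = 1/5
  'e': [4/5 + 1/5*0/1, 4/5 + 1/5*2/5) = [4/5, 22/25)
  'a': [4/5 + 1/5*2/5, 4/5 + 1/5*4/5) = [22/25, 24/25) <- contains code 23/25
  'd': [4/5 + 1/5*4/5, 4/5 + 1/5*1/1) = [24/25, 1/1)
  emit 'a', narrow to [22/25, 24/25)

Answer: symbol=d low=4/5 high=1/1
symbol=a low=22/25 high=24/25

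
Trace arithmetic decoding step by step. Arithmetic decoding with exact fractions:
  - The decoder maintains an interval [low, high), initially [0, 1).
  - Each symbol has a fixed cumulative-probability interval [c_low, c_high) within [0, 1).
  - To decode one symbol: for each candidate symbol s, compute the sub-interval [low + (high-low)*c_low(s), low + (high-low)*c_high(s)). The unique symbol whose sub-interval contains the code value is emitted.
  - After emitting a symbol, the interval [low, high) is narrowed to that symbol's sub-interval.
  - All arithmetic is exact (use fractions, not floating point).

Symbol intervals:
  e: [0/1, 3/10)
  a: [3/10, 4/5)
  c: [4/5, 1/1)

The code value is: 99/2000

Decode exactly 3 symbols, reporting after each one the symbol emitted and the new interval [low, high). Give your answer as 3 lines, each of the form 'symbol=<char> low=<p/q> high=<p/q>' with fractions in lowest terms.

Answer: symbol=e low=0/1 high=3/10
symbol=e low=0/1 high=9/100
symbol=a low=27/1000 high=9/125

Derivation:
Step 1: interval [0/1, 1/1), width = 1/1 - 0/1 = 1/1
  'e': [0/1 + 1/1*0/1, 0/1 + 1/1*3/10) = [0/1, 3/10) <- contains code 99/2000
  'a': [0/1 + 1/1*3/10, 0/1 + 1/1*4/5) = [3/10, 4/5)
  'c': [0/1 + 1/1*4/5, 0/1 + 1/1*1/1) = [4/5, 1/1)
  emit 'e', narrow to [0/1, 3/10)
Step 2: interval [0/1, 3/10), width = 3/10 - 0/1 = 3/10
  'e': [0/1 + 3/10*0/1, 0/1 + 3/10*3/10) = [0/1, 9/100) <- contains code 99/2000
  'a': [0/1 + 3/10*3/10, 0/1 + 3/10*4/5) = [9/100, 6/25)
  'c': [0/1 + 3/10*4/5, 0/1 + 3/10*1/1) = [6/25, 3/10)
  emit 'e', narrow to [0/1, 9/100)
Step 3: interval [0/1, 9/100), width = 9/100 - 0/1 = 9/100
  'e': [0/1 + 9/100*0/1, 0/1 + 9/100*3/10) = [0/1, 27/1000)
  'a': [0/1 + 9/100*3/10, 0/1 + 9/100*4/5) = [27/1000, 9/125) <- contains code 99/2000
  'c': [0/1 + 9/100*4/5, 0/1 + 9/100*1/1) = [9/125, 9/100)
  emit 'a', narrow to [27/1000, 9/125)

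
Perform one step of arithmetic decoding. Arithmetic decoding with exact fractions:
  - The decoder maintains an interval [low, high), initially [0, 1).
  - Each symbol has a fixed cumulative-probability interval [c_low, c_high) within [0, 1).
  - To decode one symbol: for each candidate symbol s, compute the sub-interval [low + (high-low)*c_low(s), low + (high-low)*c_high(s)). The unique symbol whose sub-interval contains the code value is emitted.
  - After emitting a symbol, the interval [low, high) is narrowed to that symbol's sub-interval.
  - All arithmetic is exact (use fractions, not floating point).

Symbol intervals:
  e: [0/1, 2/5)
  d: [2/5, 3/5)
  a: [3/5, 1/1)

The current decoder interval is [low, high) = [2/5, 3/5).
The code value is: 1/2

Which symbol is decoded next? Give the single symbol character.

Answer: d

Derivation:
Interval width = high − low = 3/5 − 2/5 = 1/5
Scaled code = (code − low) / width = (1/2 − 2/5) / 1/5 = 1/2
  e: [0/1, 2/5) 
  d: [2/5, 3/5) ← scaled code falls here ✓
  a: [3/5, 1/1) 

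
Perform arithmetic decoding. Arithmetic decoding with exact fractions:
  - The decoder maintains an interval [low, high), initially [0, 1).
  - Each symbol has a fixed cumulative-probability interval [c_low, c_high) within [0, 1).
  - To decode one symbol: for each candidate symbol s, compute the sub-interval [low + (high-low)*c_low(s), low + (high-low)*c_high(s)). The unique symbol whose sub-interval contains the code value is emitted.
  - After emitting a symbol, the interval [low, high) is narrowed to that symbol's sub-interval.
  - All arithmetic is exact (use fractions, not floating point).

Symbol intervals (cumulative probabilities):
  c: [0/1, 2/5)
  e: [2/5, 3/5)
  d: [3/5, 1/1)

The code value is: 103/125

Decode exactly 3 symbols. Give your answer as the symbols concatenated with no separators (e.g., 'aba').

Step 1: interval [0/1, 1/1), width = 1/1 - 0/1 = 1/1
  'c': [0/1 + 1/1*0/1, 0/1 + 1/1*2/5) = [0/1, 2/5)
  'e': [0/1 + 1/1*2/5, 0/1 + 1/1*3/5) = [2/5, 3/5)
  'd': [0/1 + 1/1*3/5, 0/1 + 1/1*1/1) = [3/5, 1/1) <- contains code 103/125
  emit 'd', narrow to [3/5, 1/1)
Step 2: interval [3/5, 1/1), width = 1/1 - 3/5 = 2/5
  'c': [3/5 + 2/5*0/1, 3/5 + 2/5*2/5) = [3/5, 19/25)
  'e': [3/5 + 2/5*2/5, 3/5 + 2/5*3/5) = [19/25, 21/25) <- contains code 103/125
  'd': [3/5 + 2/5*3/5, 3/5 + 2/5*1/1) = [21/25, 1/1)
  emit 'e', narrow to [19/25, 21/25)
Step 3: interval [19/25, 21/25), width = 21/25 - 19/25 = 2/25
  'c': [19/25 + 2/25*0/1, 19/25 + 2/25*2/5) = [19/25, 99/125)
  'e': [19/25 + 2/25*2/5, 19/25 + 2/25*3/5) = [99/125, 101/125)
  'd': [19/25 + 2/25*3/5, 19/25 + 2/25*1/1) = [101/125, 21/25) <- contains code 103/125
  emit 'd', narrow to [101/125, 21/25)

Answer: ded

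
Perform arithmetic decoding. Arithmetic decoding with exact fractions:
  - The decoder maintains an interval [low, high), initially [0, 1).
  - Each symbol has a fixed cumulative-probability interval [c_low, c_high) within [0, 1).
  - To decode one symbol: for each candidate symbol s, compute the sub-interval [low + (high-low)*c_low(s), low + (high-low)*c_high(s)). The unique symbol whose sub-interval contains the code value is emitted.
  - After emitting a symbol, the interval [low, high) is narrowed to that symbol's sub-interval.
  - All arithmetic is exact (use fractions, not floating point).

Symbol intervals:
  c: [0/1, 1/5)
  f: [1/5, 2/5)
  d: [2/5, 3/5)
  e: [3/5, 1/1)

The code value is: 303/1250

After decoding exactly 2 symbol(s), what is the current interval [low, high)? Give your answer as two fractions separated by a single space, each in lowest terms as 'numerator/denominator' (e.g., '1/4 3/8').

Answer: 6/25 7/25

Derivation:
Step 1: interval [0/1, 1/1), width = 1/1 - 0/1 = 1/1
  'c': [0/1 + 1/1*0/1, 0/1 + 1/1*1/5) = [0/1, 1/5)
  'f': [0/1 + 1/1*1/5, 0/1 + 1/1*2/5) = [1/5, 2/5) <- contains code 303/1250
  'd': [0/1 + 1/1*2/5, 0/1 + 1/1*3/5) = [2/5, 3/5)
  'e': [0/1 + 1/1*3/5, 0/1 + 1/1*1/1) = [3/5, 1/1)
  emit 'f', narrow to [1/5, 2/5)
Step 2: interval [1/5, 2/5), width = 2/5 - 1/5 = 1/5
  'c': [1/5 + 1/5*0/1, 1/5 + 1/5*1/5) = [1/5, 6/25)
  'f': [1/5 + 1/5*1/5, 1/5 + 1/5*2/5) = [6/25, 7/25) <- contains code 303/1250
  'd': [1/5 + 1/5*2/5, 1/5 + 1/5*3/5) = [7/25, 8/25)
  'e': [1/5 + 1/5*3/5, 1/5 + 1/5*1/1) = [8/25, 2/5)
  emit 'f', narrow to [6/25, 7/25)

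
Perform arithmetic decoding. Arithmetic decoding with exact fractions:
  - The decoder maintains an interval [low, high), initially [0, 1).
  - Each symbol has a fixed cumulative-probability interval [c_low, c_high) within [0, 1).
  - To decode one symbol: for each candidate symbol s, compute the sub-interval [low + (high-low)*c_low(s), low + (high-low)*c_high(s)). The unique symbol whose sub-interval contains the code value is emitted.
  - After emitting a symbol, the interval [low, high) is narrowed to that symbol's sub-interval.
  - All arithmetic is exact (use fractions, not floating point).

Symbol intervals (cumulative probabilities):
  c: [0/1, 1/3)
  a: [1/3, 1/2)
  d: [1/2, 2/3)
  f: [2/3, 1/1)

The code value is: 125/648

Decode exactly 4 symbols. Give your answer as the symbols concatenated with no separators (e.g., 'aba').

Answer: cdaf

Derivation:
Step 1: interval [0/1, 1/1), width = 1/1 - 0/1 = 1/1
  'c': [0/1 + 1/1*0/1, 0/1 + 1/1*1/3) = [0/1, 1/3) <- contains code 125/648
  'a': [0/1 + 1/1*1/3, 0/1 + 1/1*1/2) = [1/3, 1/2)
  'd': [0/1 + 1/1*1/2, 0/1 + 1/1*2/3) = [1/2, 2/3)
  'f': [0/1 + 1/1*2/3, 0/1 + 1/1*1/1) = [2/3, 1/1)
  emit 'c', narrow to [0/1, 1/3)
Step 2: interval [0/1, 1/3), width = 1/3 - 0/1 = 1/3
  'c': [0/1 + 1/3*0/1, 0/1 + 1/3*1/3) = [0/1, 1/9)
  'a': [0/1 + 1/3*1/3, 0/1 + 1/3*1/2) = [1/9, 1/6)
  'd': [0/1 + 1/3*1/2, 0/1 + 1/3*2/3) = [1/6, 2/9) <- contains code 125/648
  'f': [0/1 + 1/3*2/3, 0/1 + 1/3*1/1) = [2/9, 1/3)
  emit 'd', narrow to [1/6, 2/9)
Step 3: interval [1/6, 2/9), width = 2/9 - 1/6 = 1/18
  'c': [1/6 + 1/18*0/1, 1/6 + 1/18*1/3) = [1/6, 5/27)
  'a': [1/6 + 1/18*1/3, 1/6 + 1/18*1/2) = [5/27, 7/36) <- contains code 125/648
  'd': [1/6 + 1/18*1/2, 1/6 + 1/18*2/3) = [7/36, 11/54)
  'f': [1/6 + 1/18*2/3, 1/6 + 1/18*1/1) = [11/54, 2/9)
  emit 'a', narrow to [5/27, 7/36)
Step 4: interval [5/27, 7/36), width = 7/36 - 5/27 = 1/108
  'c': [5/27 + 1/108*0/1, 5/27 + 1/108*1/3) = [5/27, 61/324)
  'a': [5/27 + 1/108*1/3, 5/27 + 1/108*1/2) = [61/324, 41/216)
  'd': [5/27 + 1/108*1/2, 5/27 + 1/108*2/3) = [41/216, 31/162)
  'f': [5/27 + 1/108*2/3, 5/27 + 1/108*1/1) = [31/162, 7/36) <- contains code 125/648
  emit 'f', narrow to [31/162, 7/36)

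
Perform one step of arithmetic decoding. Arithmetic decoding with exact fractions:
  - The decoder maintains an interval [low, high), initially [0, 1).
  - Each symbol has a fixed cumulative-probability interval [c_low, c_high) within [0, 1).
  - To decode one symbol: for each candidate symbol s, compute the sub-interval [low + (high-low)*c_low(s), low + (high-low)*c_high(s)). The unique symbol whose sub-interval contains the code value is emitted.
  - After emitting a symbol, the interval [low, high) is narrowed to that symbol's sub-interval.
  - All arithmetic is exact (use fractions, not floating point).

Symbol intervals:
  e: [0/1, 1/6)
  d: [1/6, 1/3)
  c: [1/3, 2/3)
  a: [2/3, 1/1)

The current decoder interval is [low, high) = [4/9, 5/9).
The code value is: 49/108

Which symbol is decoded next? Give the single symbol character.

Interval width = high − low = 5/9 − 4/9 = 1/9
Scaled code = (code − low) / width = (49/108 − 4/9) / 1/9 = 1/12
  e: [0/1, 1/6) ← scaled code falls here ✓
  d: [1/6, 1/3) 
  c: [1/3, 2/3) 
  a: [2/3, 1/1) 

Answer: e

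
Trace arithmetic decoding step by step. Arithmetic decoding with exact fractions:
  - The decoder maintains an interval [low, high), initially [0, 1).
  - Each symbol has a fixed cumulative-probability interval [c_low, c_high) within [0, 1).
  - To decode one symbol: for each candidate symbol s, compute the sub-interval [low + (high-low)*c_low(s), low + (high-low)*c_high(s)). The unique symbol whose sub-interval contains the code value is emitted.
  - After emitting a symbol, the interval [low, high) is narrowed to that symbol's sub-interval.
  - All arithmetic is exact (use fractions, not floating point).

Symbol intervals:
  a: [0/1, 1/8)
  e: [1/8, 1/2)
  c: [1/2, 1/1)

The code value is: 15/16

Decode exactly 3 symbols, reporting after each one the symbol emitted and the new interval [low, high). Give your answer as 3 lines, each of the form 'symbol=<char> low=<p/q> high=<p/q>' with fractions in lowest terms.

Answer: symbol=c low=1/2 high=1/1
symbol=c low=3/4 high=1/1
symbol=c low=7/8 high=1/1

Derivation:
Step 1: interval [0/1, 1/1), width = 1/1 - 0/1 = 1/1
  'a': [0/1 + 1/1*0/1, 0/1 + 1/1*1/8) = [0/1, 1/8)
  'e': [0/1 + 1/1*1/8, 0/1 + 1/1*1/2) = [1/8, 1/2)
  'c': [0/1 + 1/1*1/2, 0/1 + 1/1*1/1) = [1/2, 1/1) <- contains code 15/16
  emit 'c', narrow to [1/2, 1/1)
Step 2: interval [1/2, 1/1), width = 1/1 - 1/2 = 1/2
  'a': [1/2 + 1/2*0/1, 1/2 + 1/2*1/8) = [1/2, 9/16)
  'e': [1/2 + 1/2*1/8, 1/2 + 1/2*1/2) = [9/16, 3/4)
  'c': [1/2 + 1/2*1/2, 1/2 + 1/2*1/1) = [3/4, 1/1) <- contains code 15/16
  emit 'c', narrow to [3/4, 1/1)
Step 3: interval [3/4, 1/1), width = 1/1 - 3/4 = 1/4
  'a': [3/4 + 1/4*0/1, 3/4 + 1/4*1/8) = [3/4, 25/32)
  'e': [3/4 + 1/4*1/8, 3/4 + 1/4*1/2) = [25/32, 7/8)
  'c': [3/4 + 1/4*1/2, 3/4 + 1/4*1/1) = [7/8, 1/1) <- contains code 15/16
  emit 'c', narrow to [7/8, 1/1)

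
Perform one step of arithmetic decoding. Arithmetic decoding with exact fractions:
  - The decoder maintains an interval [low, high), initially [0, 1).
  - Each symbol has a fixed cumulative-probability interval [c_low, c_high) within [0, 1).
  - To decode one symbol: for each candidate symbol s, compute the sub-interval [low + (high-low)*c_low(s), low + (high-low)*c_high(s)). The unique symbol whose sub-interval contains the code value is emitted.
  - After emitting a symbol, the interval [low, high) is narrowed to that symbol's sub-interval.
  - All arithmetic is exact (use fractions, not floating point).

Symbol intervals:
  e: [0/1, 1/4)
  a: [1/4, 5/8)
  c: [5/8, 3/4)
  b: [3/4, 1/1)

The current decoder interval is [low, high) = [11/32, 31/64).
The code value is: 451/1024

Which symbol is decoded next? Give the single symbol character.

Interval width = high − low = 31/64 − 11/32 = 9/64
Scaled code = (code − low) / width = (451/1024 − 11/32) / 9/64 = 11/16
  e: [0/1, 1/4) 
  a: [1/4, 5/8) 
  c: [5/8, 3/4) ← scaled code falls here ✓
  b: [3/4, 1/1) 

Answer: c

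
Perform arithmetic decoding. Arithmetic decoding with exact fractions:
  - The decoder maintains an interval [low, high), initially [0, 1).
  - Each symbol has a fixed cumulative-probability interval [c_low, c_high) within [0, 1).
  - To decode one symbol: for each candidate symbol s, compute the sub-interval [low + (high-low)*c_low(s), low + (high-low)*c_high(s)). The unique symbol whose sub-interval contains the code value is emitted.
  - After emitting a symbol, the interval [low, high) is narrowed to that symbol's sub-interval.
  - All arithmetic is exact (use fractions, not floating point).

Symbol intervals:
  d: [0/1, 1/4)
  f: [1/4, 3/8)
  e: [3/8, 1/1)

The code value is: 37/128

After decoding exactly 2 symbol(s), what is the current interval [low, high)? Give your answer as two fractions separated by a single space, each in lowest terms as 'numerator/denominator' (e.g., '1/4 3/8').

Step 1: interval [0/1, 1/1), width = 1/1 - 0/1 = 1/1
  'd': [0/1 + 1/1*0/1, 0/1 + 1/1*1/4) = [0/1, 1/4)
  'f': [0/1 + 1/1*1/4, 0/1 + 1/1*3/8) = [1/4, 3/8) <- contains code 37/128
  'e': [0/1 + 1/1*3/8, 0/1 + 1/1*1/1) = [3/8, 1/1)
  emit 'f', narrow to [1/4, 3/8)
Step 2: interval [1/4, 3/8), width = 3/8 - 1/4 = 1/8
  'd': [1/4 + 1/8*0/1, 1/4 + 1/8*1/4) = [1/4, 9/32)
  'f': [1/4 + 1/8*1/4, 1/4 + 1/8*3/8) = [9/32, 19/64) <- contains code 37/128
  'e': [1/4 + 1/8*3/8, 1/4 + 1/8*1/1) = [19/64, 3/8)
  emit 'f', narrow to [9/32, 19/64)

Answer: 9/32 19/64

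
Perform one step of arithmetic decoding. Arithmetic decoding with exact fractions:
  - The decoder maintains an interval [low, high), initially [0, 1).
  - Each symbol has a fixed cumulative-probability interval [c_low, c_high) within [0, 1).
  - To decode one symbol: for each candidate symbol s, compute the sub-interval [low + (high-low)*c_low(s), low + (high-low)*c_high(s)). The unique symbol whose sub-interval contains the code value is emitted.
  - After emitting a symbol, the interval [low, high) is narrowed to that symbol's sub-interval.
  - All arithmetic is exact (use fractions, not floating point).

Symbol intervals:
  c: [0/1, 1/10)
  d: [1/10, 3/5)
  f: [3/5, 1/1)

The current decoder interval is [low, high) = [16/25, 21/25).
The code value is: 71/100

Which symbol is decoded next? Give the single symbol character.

Answer: d

Derivation:
Interval width = high − low = 21/25 − 16/25 = 1/5
Scaled code = (code − low) / width = (71/100 − 16/25) / 1/5 = 7/20
  c: [0/1, 1/10) 
  d: [1/10, 3/5) ← scaled code falls here ✓
  f: [3/5, 1/1) 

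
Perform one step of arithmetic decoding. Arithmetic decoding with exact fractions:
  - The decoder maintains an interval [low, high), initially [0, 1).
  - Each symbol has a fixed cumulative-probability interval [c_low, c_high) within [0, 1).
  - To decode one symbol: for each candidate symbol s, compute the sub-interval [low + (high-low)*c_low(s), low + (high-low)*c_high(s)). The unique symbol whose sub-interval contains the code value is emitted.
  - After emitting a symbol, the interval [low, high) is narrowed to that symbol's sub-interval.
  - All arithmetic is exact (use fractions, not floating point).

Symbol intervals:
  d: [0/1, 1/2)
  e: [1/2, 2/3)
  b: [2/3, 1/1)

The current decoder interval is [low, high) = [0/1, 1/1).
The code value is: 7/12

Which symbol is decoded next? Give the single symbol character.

Answer: e

Derivation:
Interval width = high − low = 1/1 − 0/1 = 1/1
Scaled code = (code − low) / width = (7/12 − 0/1) / 1/1 = 7/12
  d: [0/1, 1/2) 
  e: [1/2, 2/3) ← scaled code falls here ✓
  b: [2/3, 1/1) 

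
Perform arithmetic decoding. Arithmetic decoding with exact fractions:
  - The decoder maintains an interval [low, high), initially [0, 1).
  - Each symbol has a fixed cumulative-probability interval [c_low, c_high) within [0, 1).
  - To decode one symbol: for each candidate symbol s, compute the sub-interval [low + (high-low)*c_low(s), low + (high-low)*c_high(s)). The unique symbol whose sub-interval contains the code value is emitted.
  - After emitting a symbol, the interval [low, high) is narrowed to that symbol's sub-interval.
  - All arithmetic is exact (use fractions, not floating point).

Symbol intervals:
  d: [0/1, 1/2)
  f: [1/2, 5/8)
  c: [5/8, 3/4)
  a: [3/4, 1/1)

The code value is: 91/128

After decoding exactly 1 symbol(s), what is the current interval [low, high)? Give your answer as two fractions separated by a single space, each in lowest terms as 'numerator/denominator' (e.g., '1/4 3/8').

Step 1: interval [0/1, 1/1), width = 1/1 - 0/1 = 1/1
  'd': [0/1 + 1/1*0/1, 0/1 + 1/1*1/2) = [0/1, 1/2)
  'f': [0/1 + 1/1*1/2, 0/1 + 1/1*5/8) = [1/2, 5/8)
  'c': [0/1 + 1/1*5/8, 0/1 + 1/1*3/4) = [5/8, 3/4) <- contains code 91/128
  'a': [0/1 + 1/1*3/4, 0/1 + 1/1*1/1) = [3/4, 1/1)
  emit 'c', narrow to [5/8, 3/4)

Answer: 5/8 3/4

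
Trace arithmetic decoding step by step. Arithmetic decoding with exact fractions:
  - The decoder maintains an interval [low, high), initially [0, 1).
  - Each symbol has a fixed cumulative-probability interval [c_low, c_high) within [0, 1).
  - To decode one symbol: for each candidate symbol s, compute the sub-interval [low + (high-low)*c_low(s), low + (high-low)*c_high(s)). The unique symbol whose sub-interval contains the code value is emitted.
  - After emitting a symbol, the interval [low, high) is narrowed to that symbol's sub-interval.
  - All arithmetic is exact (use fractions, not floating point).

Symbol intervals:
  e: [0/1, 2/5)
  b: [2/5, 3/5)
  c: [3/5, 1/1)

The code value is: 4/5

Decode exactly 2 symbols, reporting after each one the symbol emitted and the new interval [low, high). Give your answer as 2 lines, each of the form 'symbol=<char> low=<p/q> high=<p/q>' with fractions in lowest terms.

Answer: symbol=c low=3/5 high=1/1
symbol=b low=19/25 high=21/25

Derivation:
Step 1: interval [0/1, 1/1), width = 1/1 - 0/1 = 1/1
  'e': [0/1 + 1/1*0/1, 0/1 + 1/1*2/5) = [0/1, 2/5)
  'b': [0/1 + 1/1*2/5, 0/1 + 1/1*3/5) = [2/5, 3/5)
  'c': [0/1 + 1/1*3/5, 0/1 + 1/1*1/1) = [3/5, 1/1) <- contains code 4/5
  emit 'c', narrow to [3/5, 1/1)
Step 2: interval [3/5, 1/1), width = 1/1 - 3/5 = 2/5
  'e': [3/5 + 2/5*0/1, 3/5 + 2/5*2/5) = [3/5, 19/25)
  'b': [3/5 + 2/5*2/5, 3/5 + 2/5*3/5) = [19/25, 21/25) <- contains code 4/5
  'c': [3/5 + 2/5*3/5, 3/5 + 2/5*1/1) = [21/25, 1/1)
  emit 'b', narrow to [19/25, 21/25)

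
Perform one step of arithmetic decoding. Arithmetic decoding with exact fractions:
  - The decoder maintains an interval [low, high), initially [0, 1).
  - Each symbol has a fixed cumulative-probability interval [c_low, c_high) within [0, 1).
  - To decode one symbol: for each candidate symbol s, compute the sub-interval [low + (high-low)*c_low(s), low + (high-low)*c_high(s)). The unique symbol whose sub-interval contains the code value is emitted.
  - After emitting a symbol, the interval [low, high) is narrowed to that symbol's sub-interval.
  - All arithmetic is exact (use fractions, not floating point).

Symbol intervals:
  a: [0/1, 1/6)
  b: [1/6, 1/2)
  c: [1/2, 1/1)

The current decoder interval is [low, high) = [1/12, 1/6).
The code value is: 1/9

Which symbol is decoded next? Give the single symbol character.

Interval width = high − low = 1/6 − 1/12 = 1/12
Scaled code = (code − low) / width = (1/9 − 1/12) / 1/12 = 1/3
  a: [0/1, 1/6) 
  b: [1/6, 1/2) ← scaled code falls here ✓
  c: [1/2, 1/1) 

Answer: b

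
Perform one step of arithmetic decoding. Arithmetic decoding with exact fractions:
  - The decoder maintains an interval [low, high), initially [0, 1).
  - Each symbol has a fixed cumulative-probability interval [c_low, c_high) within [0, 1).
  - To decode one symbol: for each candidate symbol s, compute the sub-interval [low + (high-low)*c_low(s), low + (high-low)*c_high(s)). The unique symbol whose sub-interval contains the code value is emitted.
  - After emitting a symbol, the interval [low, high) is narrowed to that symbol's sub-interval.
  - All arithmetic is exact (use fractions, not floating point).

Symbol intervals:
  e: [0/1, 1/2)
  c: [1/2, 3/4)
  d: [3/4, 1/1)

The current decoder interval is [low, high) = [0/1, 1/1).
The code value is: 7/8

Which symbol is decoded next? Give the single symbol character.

Interval width = high − low = 1/1 − 0/1 = 1/1
Scaled code = (code − low) / width = (7/8 − 0/1) / 1/1 = 7/8
  e: [0/1, 1/2) 
  c: [1/2, 3/4) 
  d: [3/4, 1/1) ← scaled code falls here ✓

Answer: d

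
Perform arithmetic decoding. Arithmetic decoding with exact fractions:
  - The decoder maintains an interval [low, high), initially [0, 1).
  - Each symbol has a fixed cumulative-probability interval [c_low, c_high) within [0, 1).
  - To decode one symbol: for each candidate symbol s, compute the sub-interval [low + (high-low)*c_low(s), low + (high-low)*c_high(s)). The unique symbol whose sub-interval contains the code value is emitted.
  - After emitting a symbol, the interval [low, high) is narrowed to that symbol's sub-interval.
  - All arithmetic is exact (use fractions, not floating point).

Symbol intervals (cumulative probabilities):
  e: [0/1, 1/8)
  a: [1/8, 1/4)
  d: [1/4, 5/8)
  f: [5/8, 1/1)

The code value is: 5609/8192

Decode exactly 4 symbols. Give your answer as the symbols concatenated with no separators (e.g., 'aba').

Step 1: interval [0/1, 1/1), width = 1/1 - 0/1 = 1/1
  'e': [0/1 + 1/1*0/1, 0/1 + 1/1*1/8) = [0/1, 1/8)
  'a': [0/1 + 1/1*1/8, 0/1 + 1/1*1/4) = [1/8, 1/4)
  'd': [0/1 + 1/1*1/4, 0/1 + 1/1*5/8) = [1/4, 5/8)
  'f': [0/1 + 1/1*5/8, 0/1 + 1/1*1/1) = [5/8, 1/1) <- contains code 5609/8192
  emit 'f', narrow to [5/8, 1/1)
Step 2: interval [5/8, 1/1), width = 1/1 - 5/8 = 3/8
  'e': [5/8 + 3/8*0/1, 5/8 + 3/8*1/8) = [5/8, 43/64)
  'a': [5/8 + 3/8*1/8, 5/8 + 3/8*1/4) = [43/64, 23/32) <- contains code 5609/8192
  'd': [5/8 + 3/8*1/4, 5/8 + 3/8*5/8) = [23/32, 55/64)
  'f': [5/8 + 3/8*5/8, 5/8 + 3/8*1/1) = [55/64, 1/1)
  emit 'a', narrow to [43/64, 23/32)
Step 3: interval [43/64, 23/32), width = 23/32 - 43/64 = 3/64
  'e': [43/64 + 3/64*0/1, 43/64 + 3/64*1/8) = [43/64, 347/512)
  'a': [43/64 + 3/64*1/8, 43/64 + 3/64*1/4) = [347/512, 175/256)
  'd': [43/64 + 3/64*1/4, 43/64 + 3/64*5/8) = [175/256, 359/512) <- contains code 5609/8192
  'f': [43/64 + 3/64*5/8, 43/64 + 3/64*1/1) = [359/512, 23/32)
  emit 'd', narrow to [175/256, 359/512)
Step 4: interval [175/256, 359/512), width = 359/512 - 175/256 = 9/512
  'e': [175/256 + 9/512*0/1, 175/256 + 9/512*1/8) = [175/256, 2809/4096) <- contains code 5609/8192
  'a': [175/256 + 9/512*1/8, 175/256 + 9/512*1/4) = [2809/4096, 1409/2048)
  'd': [175/256 + 9/512*1/4, 175/256 + 9/512*5/8) = [1409/2048, 2845/4096)
  'f': [175/256 + 9/512*5/8, 175/256 + 9/512*1/1) = [2845/4096, 359/512)
  emit 'e', narrow to [175/256, 2809/4096)

Answer: fade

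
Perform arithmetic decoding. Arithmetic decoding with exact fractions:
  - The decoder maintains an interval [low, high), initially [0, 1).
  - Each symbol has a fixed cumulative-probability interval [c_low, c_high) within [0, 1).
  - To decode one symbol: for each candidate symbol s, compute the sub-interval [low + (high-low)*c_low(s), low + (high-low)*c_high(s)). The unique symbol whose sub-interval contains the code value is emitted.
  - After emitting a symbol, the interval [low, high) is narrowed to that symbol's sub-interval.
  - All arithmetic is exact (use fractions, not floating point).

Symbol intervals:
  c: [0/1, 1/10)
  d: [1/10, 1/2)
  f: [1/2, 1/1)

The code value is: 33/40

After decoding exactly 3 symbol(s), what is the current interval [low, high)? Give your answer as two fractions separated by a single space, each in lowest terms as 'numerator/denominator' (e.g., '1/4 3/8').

Step 1: interval [0/1, 1/1), width = 1/1 - 0/1 = 1/1
  'c': [0/1 + 1/1*0/1, 0/1 + 1/1*1/10) = [0/1, 1/10)
  'd': [0/1 + 1/1*1/10, 0/1 + 1/1*1/2) = [1/10, 1/2)
  'f': [0/1 + 1/1*1/2, 0/1 + 1/1*1/1) = [1/2, 1/1) <- contains code 33/40
  emit 'f', narrow to [1/2, 1/1)
Step 2: interval [1/2, 1/1), width = 1/1 - 1/2 = 1/2
  'c': [1/2 + 1/2*0/1, 1/2 + 1/2*1/10) = [1/2, 11/20)
  'd': [1/2 + 1/2*1/10, 1/2 + 1/2*1/2) = [11/20, 3/4)
  'f': [1/2 + 1/2*1/2, 1/2 + 1/2*1/1) = [3/4, 1/1) <- contains code 33/40
  emit 'f', narrow to [3/4, 1/1)
Step 3: interval [3/4, 1/1), width = 1/1 - 3/4 = 1/4
  'c': [3/4 + 1/4*0/1, 3/4 + 1/4*1/10) = [3/4, 31/40)
  'd': [3/4 + 1/4*1/10, 3/4 + 1/4*1/2) = [31/40, 7/8) <- contains code 33/40
  'f': [3/4 + 1/4*1/2, 3/4 + 1/4*1/1) = [7/8, 1/1)
  emit 'd', narrow to [31/40, 7/8)

Answer: 31/40 7/8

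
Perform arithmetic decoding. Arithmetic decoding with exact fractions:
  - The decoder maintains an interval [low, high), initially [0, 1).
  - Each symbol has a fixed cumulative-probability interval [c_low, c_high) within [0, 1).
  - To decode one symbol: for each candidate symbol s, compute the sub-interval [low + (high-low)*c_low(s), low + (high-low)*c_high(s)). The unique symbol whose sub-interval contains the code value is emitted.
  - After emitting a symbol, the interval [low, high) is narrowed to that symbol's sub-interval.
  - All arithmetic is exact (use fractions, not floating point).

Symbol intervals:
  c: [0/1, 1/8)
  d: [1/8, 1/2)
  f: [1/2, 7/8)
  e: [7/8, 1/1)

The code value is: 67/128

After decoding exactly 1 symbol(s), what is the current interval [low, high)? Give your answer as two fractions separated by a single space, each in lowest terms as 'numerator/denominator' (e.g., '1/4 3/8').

Answer: 1/2 7/8

Derivation:
Step 1: interval [0/1, 1/1), width = 1/1 - 0/1 = 1/1
  'c': [0/1 + 1/1*0/1, 0/1 + 1/1*1/8) = [0/1, 1/8)
  'd': [0/1 + 1/1*1/8, 0/1 + 1/1*1/2) = [1/8, 1/2)
  'f': [0/1 + 1/1*1/2, 0/1 + 1/1*7/8) = [1/2, 7/8) <- contains code 67/128
  'e': [0/1 + 1/1*7/8, 0/1 + 1/1*1/1) = [7/8, 1/1)
  emit 'f', narrow to [1/2, 7/8)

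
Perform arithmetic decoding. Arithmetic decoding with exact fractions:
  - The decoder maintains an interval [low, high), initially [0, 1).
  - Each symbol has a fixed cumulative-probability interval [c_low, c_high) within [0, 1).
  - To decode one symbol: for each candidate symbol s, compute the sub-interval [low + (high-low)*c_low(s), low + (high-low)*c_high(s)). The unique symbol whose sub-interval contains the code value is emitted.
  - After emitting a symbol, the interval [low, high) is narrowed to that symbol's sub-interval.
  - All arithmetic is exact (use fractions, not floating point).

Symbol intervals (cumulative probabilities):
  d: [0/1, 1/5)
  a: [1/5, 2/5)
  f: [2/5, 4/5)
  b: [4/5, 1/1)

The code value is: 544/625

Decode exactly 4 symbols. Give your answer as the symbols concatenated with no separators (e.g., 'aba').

Step 1: interval [0/1, 1/1), width = 1/1 - 0/1 = 1/1
  'd': [0/1 + 1/1*0/1, 0/1 + 1/1*1/5) = [0/1, 1/5)
  'a': [0/1 + 1/1*1/5, 0/1 + 1/1*2/5) = [1/5, 2/5)
  'f': [0/1 + 1/1*2/5, 0/1 + 1/1*4/5) = [2/5, 4/5)
  'b': [0/1 + 1/1*4/5, 0/1 + 1/1*1/1) = [4/5, 1/1) <- contains code 544/625
  emit 'b', narrow to [4/5, 1/1)
Step 2: interval [4/5, 1/1), width = 1/1 - 4/5 = 1/5
  'd': [4/5 + 1/5*0/1, 4/5 + 1/5*1/5) = [4/5, 21/25)
  'a': [4/5 + 1/5*1/5, 4/5 + 1/5*2/5) = [21/25, 22/25) <- contains code 544/625
  'f': [4/5 + 1/5*2/5, 4/5 + 1/5*4/5) = [22/25, 24/25)
  'b': [4/5 + 1/5*4/5, 4/5 + 1/5*1/1) = [24/25, 1/1)
  emit 'a', narrow to [21/25, 22/25)
Step 3: interval [21/25, 22/25), width = 22/25 - 21/25 = 1/25
  'd': [21/25 + 1/25*0/1, 21/25 + 1/25*1/5) = [21/25, 106/125)
  'a': [21/25 + 1/25*1/5, 21/25 + 1/25*2/5) = [106/125, 107/125)
  'f': [21/25 + 1/25*2/5, 21/25 + 1/25*4/5) = [107/125, 109/125) <- contains code 544/625
  'b': [21/25 + 1/25*4/5, 21/25 + 1/25*1/1) = [109/125, 22/25)
  emit 'f', narrow to [107/125, 109/125)
Step 4: interval [107/125, 109/125), width = 109/125 - 107/125 = 2/125
  'd': [107/125 + 2/125*0/1, 107/125 + 2/125*1/5) = [107/125, 537/625)
  'a': [107/125 + 2/125*1/5, 107/125 + 2/125*2/5) = [537/625, 539/625)
  'f': [107/125 + 2/125*2/5, 107/125 + 2/125*4/5) = [539/625, 543/625)
  'b': [107/125 + 2/125*4/5, 107/125 + 2/125*1/1) = [543/625, 109/125) <- contains code 544/625
  emit 'b', narrow to [543/625, 109/125)

Answer: bafb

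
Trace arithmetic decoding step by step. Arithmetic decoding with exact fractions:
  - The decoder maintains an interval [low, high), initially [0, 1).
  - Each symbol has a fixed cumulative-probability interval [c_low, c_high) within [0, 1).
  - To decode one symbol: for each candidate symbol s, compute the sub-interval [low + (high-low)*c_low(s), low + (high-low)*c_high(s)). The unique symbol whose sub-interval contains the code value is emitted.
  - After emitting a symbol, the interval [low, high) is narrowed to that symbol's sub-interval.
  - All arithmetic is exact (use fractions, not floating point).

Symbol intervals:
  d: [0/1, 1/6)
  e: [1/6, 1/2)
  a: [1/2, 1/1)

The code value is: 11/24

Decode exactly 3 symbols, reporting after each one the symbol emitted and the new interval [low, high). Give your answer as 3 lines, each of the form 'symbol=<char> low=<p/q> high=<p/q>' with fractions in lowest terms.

Answer: symbol=e low=1/6 high=1/2
symbol=a low=1/3 high=1/2
symbol=a low=5/12 high=1/2

Derivation:
Step 1: interval [0/1, 1/1), width = 1/1 - 0/1 = 1/1
  'd': [0/1 + 1/1*0/1, 0/1 + 1/1*1/6) = [0/1, 1/6)
  'e': [0/1 + 1/1*1/6, 0/1 + 1/1*1/2) = [1/6, 1/2) <- contains code 11/24
  'a': [0/1 + 1/1*1/2, 0/1 + 1/1*1/1) = [1/2, 1/1)
  emit 'e', narrow to [1/6, 1/2)
Step 2: interval [1/6, 1/2), width = 1/2 - 1/6 = 1/3
  'd': [1/6 + 1/3*0/1, 1/6 + 1/3*1/6) = [1/6, 2/9)
  'e': [1/6 + 1/3*1/6, 1/6 + 1/3*1/2) = [2/9, 1/3)
  'a': [1/6 + 1/3*1/2, 1/6 + 1/3*1/1) = [1/3, 1/2) <- contains code 11/24
  emit 'a', narrow to [1/3, 1/2)
Step 3: interval [1/3, 1/2), width = 1/2 - 1/3 = 1/6
  'd': [1/3 + 1/6*0/1, 1/3 + 1/6*1/6) = [1/3, 13/36)
  'e': [1/3 + 1/6*1/6, 1/3 + 1/6*1/2) = [13/36, 5/12)
  'a': [1/3 + 1/6*1/2, 1/3 + 1/6*1/1) = [5/12, 1/2) <- contains code 11/24
  emit 'a', narrow to [5/12, 1/2)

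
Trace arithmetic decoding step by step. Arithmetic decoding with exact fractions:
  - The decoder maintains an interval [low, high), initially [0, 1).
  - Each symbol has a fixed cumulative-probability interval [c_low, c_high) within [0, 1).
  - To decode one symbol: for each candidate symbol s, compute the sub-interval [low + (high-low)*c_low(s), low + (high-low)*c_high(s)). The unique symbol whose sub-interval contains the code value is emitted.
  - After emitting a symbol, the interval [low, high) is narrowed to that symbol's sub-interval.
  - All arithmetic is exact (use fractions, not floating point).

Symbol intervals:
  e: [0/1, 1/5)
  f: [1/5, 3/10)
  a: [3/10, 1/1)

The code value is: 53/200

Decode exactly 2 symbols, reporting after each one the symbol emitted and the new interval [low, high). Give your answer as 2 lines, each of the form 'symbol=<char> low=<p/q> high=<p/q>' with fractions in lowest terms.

Answer: symbol=f low=1/5 high=3/10
symbol=a low=23/100 high=3/10

Derivation:
Step 1: interval [0/1, 1/1), width = 1/1 - 0/1 = 1/1
  'e': [0/1 + 1/1*0/1, 0/1 + 1/1*1/5) = [0/1, 1/5)
  'f': [0/1 + 1/1*1/5, 0/1 + 1/1*3/10) = [1/5, 3/10) <- contains code 53/200
  'a': [0/1 + 1/1*3/10, 0/1 + 1/1*1/1) = [3/10, 1/1)
  emit 'f', narrow to [1/5, 3/10)
Step 2: interval [1/5, 3/10), width = 3/10 - 1/5 = 1/10
  'e': [1/5 + 1/10*0/1, 1/5 + 1/10*1/5) = [1/5, 11/50)
  'f': [1/5 + 1/10*1/5, 1/5 + 1/10*3/10) = [11/50, 23/100)
  'a': [1/5 + 1/10*3/10, 1/5 + 1/10*1/1) = [23/100, 3/10) <- contains code 53/200
  emit 'a', narrow to [23/100, 3/10)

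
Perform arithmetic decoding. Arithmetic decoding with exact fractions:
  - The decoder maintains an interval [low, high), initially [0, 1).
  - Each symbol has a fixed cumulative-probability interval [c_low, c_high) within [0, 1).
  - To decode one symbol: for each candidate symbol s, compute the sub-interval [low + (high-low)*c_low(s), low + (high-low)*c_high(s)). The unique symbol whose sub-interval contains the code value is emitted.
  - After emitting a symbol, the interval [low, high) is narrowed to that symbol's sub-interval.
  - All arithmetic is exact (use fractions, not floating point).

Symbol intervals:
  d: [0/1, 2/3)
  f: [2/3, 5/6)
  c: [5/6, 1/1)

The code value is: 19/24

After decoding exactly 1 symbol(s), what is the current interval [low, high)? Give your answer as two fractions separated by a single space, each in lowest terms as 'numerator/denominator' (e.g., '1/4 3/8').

Answer: 2/3 5/6

Derivation:
Step 1: interval [0/1, 1/1), width = 1/1 - 0/1 = 1/1
  'd': [0/1 + 1/1*0/1, 0/1 + 1/1*2/3) = [0/1, 2/3)
  'f': [0/1 + 1/1*2/3, 0/1 + 1/1*5/6) = [2/3, 5/6) <- contains code 19/24
  'c': [0/1 + 1/1*5/6, 0/1 + 1/1*1/1) = [5/6, 1/1)
  emit 'f', narrow to [2/3, 5/6)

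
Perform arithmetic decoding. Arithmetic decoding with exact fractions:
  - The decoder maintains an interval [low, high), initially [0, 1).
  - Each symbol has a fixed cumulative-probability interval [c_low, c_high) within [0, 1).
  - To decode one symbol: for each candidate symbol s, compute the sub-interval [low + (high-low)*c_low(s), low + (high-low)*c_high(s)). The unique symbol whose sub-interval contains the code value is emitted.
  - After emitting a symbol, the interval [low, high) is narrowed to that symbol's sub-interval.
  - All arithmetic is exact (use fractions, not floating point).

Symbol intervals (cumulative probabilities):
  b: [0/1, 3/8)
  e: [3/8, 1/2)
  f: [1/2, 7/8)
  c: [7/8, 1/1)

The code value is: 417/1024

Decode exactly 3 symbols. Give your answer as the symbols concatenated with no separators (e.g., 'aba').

Step 1: interval [0/1, 1/1), width = 1/1 - 0/1 = 1/1
  'b': [0/1 + 1/1*0/1, 0/1 + 1/1*3/8) = [0/1, 3/8)
  'e': [0/1 + 1/1*3/8, 0/1 + 1/1*1/2) = [3/8, 1/2) <- contains code 417/1024
  'f': [0/1 + 1/1*1/2, 0/1 + 1/1*7/8) = [1/2, 7/8)
  'c': [0/1 + 1/1*7/8, 0/1 + 1/1*1/1) = [7/8, 1/1)
  emit 'e', narrow to [3/8, 1/2)
Step 2: interval [3/8, 1/2), width = 1/2 - 3/8 = 1/8
  'b': [3/8 + 1/8*0/1, 3/8 + 1/8*3/8) = [3/8, 27/64) <- contains code 417/1024
  'e': [3/8 + 1/8*3/8, 3/8 + 1/8*1/2) = [27/64, 7/16)
  'f': [3/8 + 1/8*1/2, 3/8 + 1/8*7/8) = [7/16, 31/64)
  'c': [3/8 + 1/8*7/8, 3/8 + 1/8*1/1) = [31/64, 1/2)
  emit 'b', narrow to [3/8, 27/64)
Step 3: interval [3/8, 27/64), width = 27/64 - 3/8 = 3/64
  'b': [3/8 + 3/64*0/1, 3/8 + 3/64*3/8) = [3/8, 201/512)
  'e': [3/8 + 3/64*3/8, 3/8 + 3/64*1/2) = [201/512, 51/128)
  'f': [3/8 + 3/64*1/2, 3/8 + 3/64*7/8) = [51/128, 213/512) <- contains code 417/1024
  'c': [3/8 + 3/64*7/8, 3/8 + 3/64*1/1) = [213/512, 27/64)
  emit 'f', narrow to [51/128, 213/512)

Answer: ebf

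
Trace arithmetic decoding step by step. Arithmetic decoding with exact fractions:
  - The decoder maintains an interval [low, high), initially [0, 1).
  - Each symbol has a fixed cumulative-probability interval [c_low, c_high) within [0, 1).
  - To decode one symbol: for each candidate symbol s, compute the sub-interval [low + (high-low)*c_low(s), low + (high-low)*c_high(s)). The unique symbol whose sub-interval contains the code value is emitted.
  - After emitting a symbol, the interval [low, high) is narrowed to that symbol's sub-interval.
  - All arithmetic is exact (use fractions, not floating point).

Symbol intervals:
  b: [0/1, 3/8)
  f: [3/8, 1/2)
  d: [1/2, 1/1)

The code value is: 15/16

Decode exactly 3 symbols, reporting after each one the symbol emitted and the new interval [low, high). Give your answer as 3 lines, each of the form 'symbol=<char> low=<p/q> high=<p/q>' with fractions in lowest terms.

Answer: symbol=d low=1/2 high=1/1
symbol=d low=3/4 high=1/1
symbol=d low=7/8 high=1/1

Derivation:
Step 1: interval [0/1, 1/1), width = 1/1 - 0/1 = 1/1
  'b': [0/1 + 1/1*0/1, 0/1 + 1/1*3/8) = [0/1, 3/8)
  'f': [0/1 + 1/1*3/8, 0/1 + 1/1*1/2) = [3/8, 1/2)
  'd': [0/1 + 1/1*1/2, 0/1 + 1/1*1/1) = [1/2, 1/1) <- contains code 15/16
  emit 'd', narrow to [1/2, 1/1)
Step 2: interval [1/2, 1/1), width = 1/1 - 1/2 = 1/2
  'b': [1/2 + 1/2*0/1, 1/2 + 1/2*3/8) = [1/2, 11/16)
  'f': [1/2 + 1/2*3/8, 1/2 + 1/2*1/2) = [11/16, 3/4)
  'd': [1/2 + 1/2*1/2, 1/2 + 1/2*1/1) = [3/4, 1/1) <- contains code 15/16
  emit 'd', narrow to [3/4, 1/1)
Step 3: interval [3/4, 1/1), width = 1/1 - 3/4 = 1/4
  'b': [3/4 + 1/4*0/1, 3/4 + 1/4*3/8) = [3/4, 27/32)
  'f': [3/4 + 1/4*3/8, 3/4 + 1/4*1/2) = [27/32, 7/8)
  'd': [3/4 + 1/4*1/2, 3/4 + 1/4*1/1) = [7/8, 1/1) <- contains code 15/16
  emit 'd', narrow to [7/8, 1/1)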